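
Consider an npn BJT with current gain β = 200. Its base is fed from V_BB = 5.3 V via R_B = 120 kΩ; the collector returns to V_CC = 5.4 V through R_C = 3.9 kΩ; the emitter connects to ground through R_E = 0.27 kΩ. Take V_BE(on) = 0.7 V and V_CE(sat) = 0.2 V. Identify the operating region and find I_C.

saturation; I_C ≈ 1.2 mA

Assume active: I_B = (5.3 − 0.7)/(120 + 201×0.27) = 0.0264 mA, I_C = β·I_B = 5.28 mA.
Then V_CE = 5.4 − 5.28×3.9 − 5.31×0.27 = -16.6 V < 0.2 V — the active assumption fails.
Re-solve with V_CE = 0.2 V. KCL at the emitter: V_E/R_E = (V_BB−0.7−V_E)/R_B + (V_CC−0.2−V_E)/R_C, giving V_E = 0.346 V.
I_C = (V_CC − 0.2 − V_E)/R_C = (5.2 − 0.346)/3.9 = 1.24 mA.
Check: I_B = (4.6 − 0.346)/120 = 0.0355 mA, and β·I_B = 7.09 mA > I_C, confirming saturation.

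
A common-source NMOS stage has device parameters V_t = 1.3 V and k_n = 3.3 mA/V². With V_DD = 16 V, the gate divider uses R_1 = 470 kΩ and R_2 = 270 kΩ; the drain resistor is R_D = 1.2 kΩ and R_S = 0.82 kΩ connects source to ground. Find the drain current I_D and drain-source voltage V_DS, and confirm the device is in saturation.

V_G = V_DD·R_2/(R_1+R_2) = 16×270/740 = 5.84 V.
Assume saturation: I_D = (k_n/2)(V_GS − V_t)² with V_GS = V_G − I_D·R_S = 5.84 − 0.82·I_D.
Substituting gives 1.11·I_D² − 13.3·I_D + 34 = 0, with roots I_D = 3.71 or 8.26 mA.
The root I_D = 8.26 mA gives V_GS = -0.938 V ≤ V_t, so take I_D = 3.71 mA.
Then V_GS = 2.8 V and V_DS = V_DD − I_D(R_D+R_S) = 16 − 3.71×2.02 = 8.51 V.
Saturation requires V_DS ≥ V_GS − V_t = 1.5 V; 8.51 ≥ 1.5 ✓.

I_D ≈ 3.7 mA, V_DS ≈ 8.5 V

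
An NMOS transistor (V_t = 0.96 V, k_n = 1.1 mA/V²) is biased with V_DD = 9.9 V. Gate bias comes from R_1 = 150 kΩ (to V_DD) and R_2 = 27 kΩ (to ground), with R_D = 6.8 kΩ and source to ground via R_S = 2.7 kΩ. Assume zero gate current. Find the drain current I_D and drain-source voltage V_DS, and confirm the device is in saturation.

I_D ≈ 0.071 mA, V_DS ≈ 9.2 V

V_G = V_DD·R_2/(R_1+R_2) = 9.9×27/177 = 1.51 V.
Assume saturation: I_D = (k_n/2)(V_GS − V_t)² with V_GS = V_G − I_D·R_S = 1.51 − 2.7·I_D.
Substituting gives 4.01·I_D² − 2.63·I_D + 0.166 = 0, with roots I_D = 0.0708 or 0.586 mA.
The root I_D = 0.586 mA gives V_GS = -0.0723 V ≤ V_t, so take I_D = 0.0708 mA.
Then V_GS = 1.32 V and V_DS = V_DD − I_D(R_D+R_S) = 9.9 − 0.0708×9.5 = 9.23 V.
Saturation requires V_DS ≥ V_GS − V_t = 0.359 V; 9.23 ≥ 0.359 ✓.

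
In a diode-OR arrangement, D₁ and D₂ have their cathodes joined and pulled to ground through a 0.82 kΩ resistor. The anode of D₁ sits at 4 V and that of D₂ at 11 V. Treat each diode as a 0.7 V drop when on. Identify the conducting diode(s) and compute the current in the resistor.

Only D₂ conducts; I_R ≈ 13 mA

Assume both conduct. Then node N would need to be at both 4−0.7 = 3.3 V and 11−0.7 = 10.3 V, which is impossible.
Assume only D₂ conducts: V_N = 11 − 0.7 = 10.3 V, so I_R = 10.3/0.82 = 12.6 mA.
Check D₁: its anode-to-cathode voltage is 4 − 10.3 = -6.3 V < 0.7 V, so it is off. The assumption is consistent.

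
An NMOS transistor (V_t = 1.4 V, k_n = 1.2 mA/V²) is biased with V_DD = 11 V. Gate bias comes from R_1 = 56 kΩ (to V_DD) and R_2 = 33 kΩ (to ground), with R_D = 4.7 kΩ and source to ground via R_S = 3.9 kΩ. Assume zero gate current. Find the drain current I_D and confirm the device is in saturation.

I_D ≈ 0.46 mA

V_G = V_DD·R_2/(R_1+R_2) = 11×33/89 = 4.08 V.
Assume saturation: I_D = (k_n/2)(V_GS − V_t)² with V_GS = V_G − I_D·R_S = 4.08 − 3.9·I_D.
Substituting gives 9.13·I_D² − 13.5·I_D + 4.31 = 0, with roots I_D = 0.462 or 1.02 mA.
The root I_D = 1.02 mA gives V_GS = 0.0953 V ≤ V_t, so take I_D = 0.462 mA.
Then V_GS = 2.28 V and V_DS = V_DD − I_D(R_D+R_S) = 11 − 0.462×8.6 = 7.03 V.
Saturation requires V_DS ≥ V_GS − V_t = 0.877 V; 7.03 ≥ 0.877 ✓.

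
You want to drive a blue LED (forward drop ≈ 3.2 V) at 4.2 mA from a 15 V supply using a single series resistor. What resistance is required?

The resistor drops V_S − V_D = 15 − 3.2 = 11.8 V at 4.2 mA.
R = 11.8 V / 4.2 mA = 2.81 kΩ.

R ≈ 2.8 kΩ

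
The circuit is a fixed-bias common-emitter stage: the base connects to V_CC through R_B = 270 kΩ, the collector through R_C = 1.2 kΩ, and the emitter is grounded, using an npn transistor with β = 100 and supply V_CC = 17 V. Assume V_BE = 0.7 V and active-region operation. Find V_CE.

Base loop: V_CC = I_B·R_B + V_BE, so I_B = (17 − 0.7)/270 kΩ = 0.0604 mA.
In the active region I_C = β·I_B = 100 × 0.0604 = 6.04 mA.
Collector loop: V_CE = V_CC − I_C·R_C = 17 − 6.04×1.2 = 9.76 V.
Since V_CE = 9.76 V > V_CE(sat) ≈ 0.2 V, the transistor is in the active region as assumed.

V_CE ≈ 9.8 V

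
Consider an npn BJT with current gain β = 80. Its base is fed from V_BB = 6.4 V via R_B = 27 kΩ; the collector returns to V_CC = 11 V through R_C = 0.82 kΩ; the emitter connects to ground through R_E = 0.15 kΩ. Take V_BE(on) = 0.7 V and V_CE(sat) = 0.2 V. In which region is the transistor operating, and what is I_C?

saturation; I_C ≈ 11 mA

Assume active: I_B = (6.4 − 0.7)/(27 + 81×0.15) = 0.146 mA, I_C = β·I_B = 11.6 mA.
Then V_CE = 11 − 11.6×0.82 − 11.8×0.15 = -0.32 V < 0.2 V — the active assumption fails.
Re-solve with V_CE = 0.2 V. KCL at the emitter: V_E/R_E = (V_BB−0.7−V_E)/R_B + (V_CC−0.2−V_E)/R_C, giving V_E = 1.69 V.
I_C = (V_CC − 0.2 − V_E)/R_C = (10.8 − 1.69)/0.82 = 11.1 mA.
Check: I_B = (5.7 − 1.69)/27 = 0.149 mA, and β·I_B = 11.9 mA > I_C, confirming saturation.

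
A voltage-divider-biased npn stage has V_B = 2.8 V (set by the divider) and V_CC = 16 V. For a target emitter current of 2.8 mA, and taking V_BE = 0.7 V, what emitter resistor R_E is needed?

V_E = V_B − V_BE = 2.8 − 0.7 = 2.1 V.
R_E = V_E / I_E = 2.1 / 2.8 = 0.75 kΩ.

R_E ≈ 0.75 kΩ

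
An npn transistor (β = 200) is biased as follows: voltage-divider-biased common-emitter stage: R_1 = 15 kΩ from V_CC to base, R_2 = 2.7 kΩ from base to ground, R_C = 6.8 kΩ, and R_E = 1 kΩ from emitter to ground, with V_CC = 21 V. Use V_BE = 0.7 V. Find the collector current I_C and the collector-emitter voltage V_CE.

Thevenize the base divider: V_Th = V_CC·R_2/(R_1+R_2) = 21×2.7/17.7 = 3.2 V, R_Th = R_1‖R_2 = 2.29 kΩ.
Base-emitter loop: V_Th = I_B·R_Th + V_BE + (β+1)I_B·R_E, so I_B = (3.2 − 0.7) / (2.29 + 201×1) = 0.0123 mA.
I_C = β·I_B = 200×0.0123 = 2.46 mA, and I_E = (β+1)I_B = 2.48 mA.
V_CE = V_CC − I_C·R_C − I_E·R_E = 21 − 2.46×6.8 − 2.48×1 = 1.78 V.
V_CE = 1.78 V > 0.2 V confirms active-region operation.

I_C ≈ 2.5 mA, V_CE ≈ 1.8 V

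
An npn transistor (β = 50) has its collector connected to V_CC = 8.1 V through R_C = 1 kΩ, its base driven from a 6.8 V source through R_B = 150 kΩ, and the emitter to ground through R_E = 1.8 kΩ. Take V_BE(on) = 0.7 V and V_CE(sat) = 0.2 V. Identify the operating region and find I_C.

active; I_C ≈ 1.3 mA

Assume active. Base-emitter loop: I_B = (V_BB − V_BE)/(R_B + (β+1)R_E) = (6.8 − 0.7)/(150 + 51×1.8) = 0.0252 mA.
I_C = β·I_B = 50×0.0252 = 1.26 mA.
V_CE = V_CC − I_C·R_C − I_E·R_E = 8.1 − 1.26×1 − 1.29×1.8 = 4.52 V > V_CE(sat), so the active-region assumption holds.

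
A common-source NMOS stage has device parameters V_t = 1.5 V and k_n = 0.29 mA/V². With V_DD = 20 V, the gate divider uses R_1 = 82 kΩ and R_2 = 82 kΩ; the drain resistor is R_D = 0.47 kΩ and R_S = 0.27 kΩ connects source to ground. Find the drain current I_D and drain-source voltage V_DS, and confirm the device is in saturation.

V_G = V_DD·R_2/(R_1+R_2) = 20×82/164 = 10 V.
Assume saturation: I_D = (k_n/2)(V_GS − V_t)² with V_GS = V_G − I_D·R_S = 10 − 0.27·I_D.
Substituting gives 0.0106·I_D² − 1.67·I_D + 10.5 = 0, with roots I_D = 6.56 or 151 mA.
The root I_D = 151 mA gives V_GS = -30.8 V ≤ V_t, so take I_D = 6.56 mA.
Then V_GS = 8.23 V and V_DS = V_DD − I_D(R_D+R_S) = 20 − 6.56×0.74 = 15.1 V.
Saturation requires V_DS ≥ V_GS − V_t = 6.73 V; 15.1 ≥ 6.73 ✓.

I_D ≈ 6.6 mA, V_DS ≈ 15 V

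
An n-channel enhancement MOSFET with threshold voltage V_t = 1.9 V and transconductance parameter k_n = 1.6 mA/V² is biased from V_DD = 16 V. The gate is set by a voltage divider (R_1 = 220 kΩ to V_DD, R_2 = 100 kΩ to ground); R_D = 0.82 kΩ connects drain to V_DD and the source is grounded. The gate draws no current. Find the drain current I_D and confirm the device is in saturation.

V_G = V_DD·R_2/(R_1+R_2) = 16×100/320 = 5 V. With the source grounded, V_GS = V_G = 5 V.
Assume saturation: I_D = (k_n/2)(V_GS − V_t)² = (1.6/2)×(5 − 1.9)² = 0.8×3.1² = 7.69 mA.
V_DS = V_DD − I_D·R_D = 16 − 7.69×0.82 = 9.7 V.
Saturation requires V_DS ≥ V_GS − V_t = 3.1 V; 9.7 ≥ 3.1 ✓.

I_D ≈ 7.7 mA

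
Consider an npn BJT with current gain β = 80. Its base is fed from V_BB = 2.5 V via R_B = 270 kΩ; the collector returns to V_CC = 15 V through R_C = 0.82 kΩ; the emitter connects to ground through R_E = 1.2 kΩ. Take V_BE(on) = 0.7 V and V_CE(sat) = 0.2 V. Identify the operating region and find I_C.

Assume active. Base-emitter loop: I_B = (V_BB − V_BE)/(R_B + (β+1)R_E) = (2.5 − 0.7)/(270 + 81×1.2) = 0.0049 mA.
I_C = β·I_B = 80×0.0049 = 0.392 mA.
V_CE = V_CC − I_C·R_C − I_E·R_E = 15 − 0.392×0.82 − 0.397×1.2 = 14.2 V > V_CE(sat), so the active-region assumption holds.

active; I_C ≈ 0.39 mA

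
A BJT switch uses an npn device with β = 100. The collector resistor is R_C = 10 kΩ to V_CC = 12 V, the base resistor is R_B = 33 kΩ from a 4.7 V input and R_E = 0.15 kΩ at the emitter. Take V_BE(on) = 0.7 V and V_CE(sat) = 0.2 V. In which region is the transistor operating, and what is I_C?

Assume active: I_B = (4.7 − 0.7)/(33 + 101×0.15) = 0.0831 mA, I_C = β·I_B = 8.31 mA.
Then V_CE = 12 − 8.31×10 − 8.39×0.15 = -72.3 V < 0.2 V — the active assumption fails.
Re-solve with V_CE = 0.2 V. KCL at the emitter: V_E/R_E = (V_BB−0.7−V_E)/R_B + (V_CC−0.2−V_E)/R_C, giving V_E = 0.191 V.
I_C = (V_CC − 0.2 − V_E)/R_C = (11.8 − 0.191)/10 = 1.16 mA.
Check: I_B = (4 − 0.191)/33 = 0.115 mA, and β·I_B = 11.5 mA > I_C, confirming saturation.

saturation; I_C ≈ 1.2 mA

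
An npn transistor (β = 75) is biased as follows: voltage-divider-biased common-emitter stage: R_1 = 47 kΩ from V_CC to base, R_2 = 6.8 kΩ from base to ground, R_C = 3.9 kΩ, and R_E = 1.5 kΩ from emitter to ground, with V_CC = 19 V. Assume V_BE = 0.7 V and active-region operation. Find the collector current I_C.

I_C ≈ 1.1 mA

Thevenize the base divider: V_Th = V_CC·R_2/(R_1+R_2) = 19×6.8/53.8 = 2.4 V, R_Th = R_1‖R_2 = 5.94 kΩ.
Base-emitter loop: V_Th = I_B·R_Th + V_BE + (β+1)I_B·R_E, so I_B = (2.4 − 0.7) / (5.94 + 76×1.5) = 0.0142 mA.
I_C = β·I_B = 75×0.0142 = 1.06 mA, and I_E = (β+1)I_B = 1.08 mA.
V_CE = V_CC − I_C·R_C − I_E·R_E = 19 − 1.06×3.9 − 1.08×1.5 = 13.2 V.
V_CE = 13.2 V > 0.2 V confirms active-region operation.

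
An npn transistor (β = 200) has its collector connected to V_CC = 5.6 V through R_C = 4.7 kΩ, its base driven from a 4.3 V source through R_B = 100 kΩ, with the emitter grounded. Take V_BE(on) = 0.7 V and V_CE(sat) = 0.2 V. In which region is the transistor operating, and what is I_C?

Assume active: I_B = (4.3 − 0.7)/100 = 0.036 mA, giving I_C = β·I_B = 7.2 mA.
But then V_CE = 5.6 − 7.2×4.7 = -28.2 V < V_CE(sat) = 0.2 V — impossible in the active region.
So the transistor is saturated. With V_CE = 0.2 V, I_C = (V_CC − 0.2)/R_C = 5.4/4.7 = 1.15 mA.
Check: β·I_B = 7.2 mA > I_C = 1.15 mA, confirming saturation.

saturation; I_C ≈ 1.1 mA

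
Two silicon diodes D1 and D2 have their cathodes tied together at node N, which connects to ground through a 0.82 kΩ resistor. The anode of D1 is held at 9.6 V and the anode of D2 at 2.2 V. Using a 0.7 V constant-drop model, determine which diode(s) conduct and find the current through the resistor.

Assume both conduct. Then node N would need to be at both 9.6−0.7 = 8.9 V and 2.2−0.7 = 1.5 V, which is impossible.
Assume only D1 conducts: V_N = 9.6 − 0.7 = 8.9 V, so I_R = 8.9/0.82 = 10.9 mA.
Check D2: its anode-to-cathode voltage is 2.2 − 8.9 = -6.7 V < 0.7 V, so it is off. The assumption is consistent.

Only D1 conducts; I_R ≈ 11 mA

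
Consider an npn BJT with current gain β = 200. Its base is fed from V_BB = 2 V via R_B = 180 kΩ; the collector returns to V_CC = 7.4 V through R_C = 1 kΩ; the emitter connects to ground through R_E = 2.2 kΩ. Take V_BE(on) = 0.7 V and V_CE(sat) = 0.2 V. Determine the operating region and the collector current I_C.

active; I_C ≈ 0.42 mA

Assume active. Base-emitter loop: I_B = (V_BB − V_BE)/(R_B + (β+1)R_E) = (2 − 0.7)/(180 + 201×2.2) = 0.00209 mA.
I_C = β·I_B = 200×0.00209 = 0.418 mA.
V_CE = V_CC − I_C·R_C − I_E·R_E = 7.4 − 0.418×1 − 0.42×2.2 = 6.06 V > V_CE(sat), so the active-region assumption holds.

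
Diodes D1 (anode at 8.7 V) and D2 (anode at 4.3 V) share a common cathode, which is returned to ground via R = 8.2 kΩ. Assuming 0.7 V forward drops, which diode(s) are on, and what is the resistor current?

Only D1 conducts; I_R ≈ 0.98 mA

Assume both conduct. Then node N would need to be at both 8.7−0.7 = 8 V and 4.3−0.7 = 3.6 V, which is impossible.
Assume only D1 conducts: V_N = 8.7 − 0.7 = 8 V, so I_R = 8/8.2 = 0.976 mA.
Check D2: its anode-to-cathode voltage is 4.3 − 8 = -3.7 V < 0.7 V, so it is off. The assumption is consistent.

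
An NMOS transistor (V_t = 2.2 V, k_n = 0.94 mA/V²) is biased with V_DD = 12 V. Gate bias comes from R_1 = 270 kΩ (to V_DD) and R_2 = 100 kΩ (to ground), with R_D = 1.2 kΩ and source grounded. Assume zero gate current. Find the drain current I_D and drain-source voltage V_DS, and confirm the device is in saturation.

I_D ≈ 0.51 mA, V_DS ≈ 11 V

V_G = V_DD·R_2/(R_1+R_2) = 12×100/370 = 3.24 V. With the source grounded, V_GS = V_G = 3.24 V.
Assume saturation: I_D = (k_n/2)(V_GS − V_t)² = (0.94/2)×(3.24 − 2.2)² = 0.47×1.04² = 0.512 mA.
V_DS = V_DD − I_D·R_D = 12 − 0.512×1.2 = 11.4 V.
Saturation requires V_DS ≥ V_GS − V_t = 1.04 V; 11.4 ≥ 1.04 ✓.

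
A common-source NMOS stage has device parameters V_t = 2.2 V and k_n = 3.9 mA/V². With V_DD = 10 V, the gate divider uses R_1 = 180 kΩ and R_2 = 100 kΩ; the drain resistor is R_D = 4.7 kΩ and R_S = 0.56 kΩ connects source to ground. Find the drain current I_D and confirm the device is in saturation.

V_G = V_DD·R_2/(R_1+R_2) = 10×100/280 = 3.57 V.
Assume saturation: I_D = (k_n/2)(V_GS − V_t)² with V_GS = V_G − I_D·R_S = 3.57 − 0.56·I_D.
Substituting gives 0.612·I_D² − 4·I_D + 3.67 = 0, with roots I_D = 1.1 or 5.43 mA.
The root I_D = 5.43 mA gives V_GS = 0.532 V ≤ V_t, so take I_D = 1.1 mA.
Then V_GS = 2.95 V and V_DS = V_DD − I_D(R_D+R_S) = 10 − 1.1×5.26 = 4.19 V.
Saturation requires V_DS ≥ V_GS − V_t = 0.753 V; 4.19 ≥ 0.753 ✓.

I_D ≈ 1.1 mA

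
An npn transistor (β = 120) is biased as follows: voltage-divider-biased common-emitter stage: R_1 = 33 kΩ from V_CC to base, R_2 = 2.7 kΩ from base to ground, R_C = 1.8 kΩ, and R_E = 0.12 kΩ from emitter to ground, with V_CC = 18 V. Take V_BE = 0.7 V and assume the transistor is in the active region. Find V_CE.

Thevenize the base divider: V_Th = V_CC·R_2/(R_1+R_2) = 18×2.7/35.7 = 1.36 V, R_Th = R_1‖R_2 = 2.5 kΩ.
Base-emitter loop: V_Th = I_B·R_Th + V_BE + (β+1)I_B·R_E, so I_B = (1.36 − 0.7) / (2.5 + 121×0.12) = 0.0389 mA.
I_C = β·I_B = 120×0.0389 = 4.66 mA, and I_E = (β+1)I_B = 4.7 mA.
V_CE = V_CC − I_C·R_C − I_E·R_E = 18 − 4.66×1.8 − 4.7×0.12 = 9.04 V.
V_CE = 9.04 V > 0.2 V confirms active-region operation.

V_CE ≈ 9 V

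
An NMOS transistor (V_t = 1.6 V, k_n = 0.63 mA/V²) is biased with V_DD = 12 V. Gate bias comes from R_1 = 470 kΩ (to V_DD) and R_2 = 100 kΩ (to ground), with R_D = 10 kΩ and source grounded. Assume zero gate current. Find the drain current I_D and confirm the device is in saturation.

V_G = V_DD·R_2/(R_1+R_2) = 12×100/570 = 2.11 V. With the source grounded, V_GS = V_G = 2.11 V.
Assume saturation: I_D = (k_n/2)(V_GS − V_t)² = (0.63/2)×(2.11 − 1.6)² = 0.315×0.505² = 0.0804 mA.
V_DS = V_DD − I_D·R_D = 12 − 0.0804×10 = 11.2 V.
Saturation requires V_DS ≥ V_GS − V_t = 0.505 V; 11.2 ≥ 0.505 ✓.

I_D ≈ 0.08 mA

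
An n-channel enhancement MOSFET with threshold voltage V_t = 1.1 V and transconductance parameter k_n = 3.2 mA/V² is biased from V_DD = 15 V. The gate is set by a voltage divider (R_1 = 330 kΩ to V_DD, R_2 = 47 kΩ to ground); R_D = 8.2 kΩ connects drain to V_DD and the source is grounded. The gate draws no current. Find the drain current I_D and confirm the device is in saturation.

I_D ≈ 0.95 mA

V_G = V_DD·R_2/(R_1+R_2) = 15×47/377 = 1.87 V. With the source grounded, V_GS = V_G = 1.87 V.
Assume saturation: I_D = (k_n/2)(V_GS − V_t)² = (3.2/2)×(1.87 − 1.1)² = 1.6×0.77² = 0.949 mA.
V_DS = V_DD − I_D·R_D = 15 − 0.949×8.2 = 7.22 V.
Saturation requires V_DS ≥ V_GS − V_t = 0.77 V; 7.22 ≥ 0.77 ✓.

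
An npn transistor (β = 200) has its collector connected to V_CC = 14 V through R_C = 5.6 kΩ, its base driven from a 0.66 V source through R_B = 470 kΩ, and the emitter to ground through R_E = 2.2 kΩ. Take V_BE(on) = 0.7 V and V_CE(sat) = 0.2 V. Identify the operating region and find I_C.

V_BB = 0.66 V ≤ V_BE(on) = 0.7 V, so the base-emitter junction is not forward biased.
The transistor is in cutoff: I_B = I_C = 0.

cutoff; I_C ≈ 0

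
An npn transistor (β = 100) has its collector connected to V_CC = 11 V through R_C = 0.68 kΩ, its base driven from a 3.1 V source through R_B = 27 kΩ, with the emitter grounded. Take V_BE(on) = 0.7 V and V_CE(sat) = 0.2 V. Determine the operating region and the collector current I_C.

Assume active. Base-emitter loop: I_B = (V_BB − V_BE)/R_B = (3.1 − 0.7)/27 = 0.0889 mA.
I_C = β·I_B = 100×0.0889 = 8.89 mA.
V_CE = V_CC − I_C·R_C = 11 − 8.89×0.68 = 4.96 V > V_CE(sat), so the active-region assumption holds.

active; I_C ≈ 8.9 mA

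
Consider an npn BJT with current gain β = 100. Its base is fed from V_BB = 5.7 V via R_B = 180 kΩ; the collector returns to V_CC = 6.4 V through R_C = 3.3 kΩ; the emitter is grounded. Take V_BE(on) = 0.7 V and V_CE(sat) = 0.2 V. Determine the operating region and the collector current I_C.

saturation; I_C ≈ 1.9 mA

Assume active: I_B = (5.7 − 0.7)/180 = 0.0278 mA, giving I_C = β·I_B = 2.78 mA.
But then V_CE = 6.4 − 2.78×3.3 = -2.77 V < V_CE(sat) = 0.2 V — impossible in the active region.
So the transistor is saturated. With V_CE = 0.2 V, I_C = (V_CC − 0.2)/R_C = 6.2/3.3 = 1.88 mA.
Check: β·I_B = 2.78 mA > I_C = 1.88 mA, confirming saturation.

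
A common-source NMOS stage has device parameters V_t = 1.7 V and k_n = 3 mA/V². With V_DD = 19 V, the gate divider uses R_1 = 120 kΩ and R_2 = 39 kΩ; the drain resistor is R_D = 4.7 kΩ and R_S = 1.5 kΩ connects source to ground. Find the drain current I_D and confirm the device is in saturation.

I_D ≈ 1.3 mA

V_G = V_DD·R_2/(R_1+R_2) = 19×39/159 = 4.66 V.
Assume saturation: I_D = (k_n/2)(V_GS − V_t)² with V_GS = V_G − I_D·R_S = 4.66 − 1.5·I_D.
Substituting gives 3.38·I_D² − 14.3·I_D + 13.1 = 0, with roots I_D = 1.34 or 2.9 mA.
The root I_D = 2.9 mA gives V_GS = 0.309 V ≤ V_t, so take I_D = 1.34 mA.
Then V_GS = 2.65 V and V_DS = V_DD − I_D(R_D+R_S) = 19 − 1.34×6.2 = 10.7 V.
Saturation requires V_DS ≥ V_GS − V_t = 0.946 V; 10.7 ≥ 0.946 ✓.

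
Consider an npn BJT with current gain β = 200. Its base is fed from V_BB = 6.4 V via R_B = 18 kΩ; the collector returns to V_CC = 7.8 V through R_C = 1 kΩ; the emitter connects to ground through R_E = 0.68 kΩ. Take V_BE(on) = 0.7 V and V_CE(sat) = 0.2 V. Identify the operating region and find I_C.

saturation; I_C ≈ 4.5 mA

Assume active: I_B = (6.4 − 0.7)/(18 + 201×0.68) = 0.0369 mA, I_C = β·I_B = 7.37 mA.
Then V_CE = 7.8 − 7.37×1 − 7.41×0.68 = -4.61 V < 0.2 V — the active assumption fails.
Re-solve with V_CE = 0.2 V. KCL at the emitter: V_E/R_E = (V_BB−0.7−V_E)/R_B + (V_CC−0.2−V_E)/R_C, giving V_E = 3.13 V.
I_C = (V_CC − 0.2 − V_E)/R_C = (7.6 − 3.13)/1 = 4.47 mA.
Check: I_B = (5.7 − 3.13)/18 = 0.143 mA, and β·I_B = 28.5 mA > I_C, confirming saturation.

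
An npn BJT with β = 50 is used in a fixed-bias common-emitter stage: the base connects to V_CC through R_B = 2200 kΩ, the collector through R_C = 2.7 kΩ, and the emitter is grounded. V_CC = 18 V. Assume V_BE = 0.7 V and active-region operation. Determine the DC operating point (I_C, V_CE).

Base loop: V_CC = I_B·R_B + V_BE, so I_B = (18 − 0.7)/2200 kΩ = 0.00786 mA.
In the active region I_C = β·I_B = 50 × 0.00786 = 0.393 mA.
Collector loop: V_CE = V_CC − I_C·R_C = 18 − 0.393×2.7 = 16.9 V.
Since V_CE = 16.9 V > V_CE(sat) ≈ 0.2 V, the transistor is in the active region as assumed.

I_C ≈ 0.39 mA, V_CE ≈ 17 V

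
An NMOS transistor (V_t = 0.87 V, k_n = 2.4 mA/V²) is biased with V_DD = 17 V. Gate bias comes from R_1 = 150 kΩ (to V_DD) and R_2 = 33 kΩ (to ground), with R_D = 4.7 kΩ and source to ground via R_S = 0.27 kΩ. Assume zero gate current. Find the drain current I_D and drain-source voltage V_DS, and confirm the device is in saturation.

V_G = V_DD·R_2/(R_1+R_2) = 17×33/183 = 3.07 V.
Assume saturation: I_D = (k_n/2)(V_GS − V_t)² with V_GS = V_G − I_D·R_S = 3.07 − 0.27·I_D.
Substituting gives 0.0875·I_D² − 2.42·I_D + 5.78 = 0, with roots I_D = 2.64 or 25.1 mA.
The root I_D = 25.1 mA gives V_GS = -3.7 V ≤ V_t, so take I_D = 2.64 mA.
Then V_GS = 2.35 V and V_DS = V_DD − I_D(R_D+R_S) = 17 − 2.64×4.97 = 3.88 V.
Saturation requires V_DS ≥ V_GS − V_t = 1.48 V; 3.88 ≥ 1.48 ✓.

I_D ≈ 2.6 mA, V_DS ≈ 3.9 V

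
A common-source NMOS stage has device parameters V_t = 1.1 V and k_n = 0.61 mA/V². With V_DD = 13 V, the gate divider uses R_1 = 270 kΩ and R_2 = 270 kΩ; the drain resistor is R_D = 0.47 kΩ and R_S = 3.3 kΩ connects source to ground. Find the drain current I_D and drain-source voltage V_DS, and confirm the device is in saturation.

I_D ≈ 1.1 mA, V_DS ≈ 9 V

V_G = V_DD·R_2/(R_1+R_2) = 13×270/540 = 6.5 V.
Assume saturation: I_D = (k_n/2)(V_GS − V_t)² with V_GS = V_G − I_D·R_S = 6.5 − 3.3·I_D.
Substituting gives 3.32·I_D² − 11.9·I_D + 8.89 = 0, with roots I_D = 1.07 or 2.5 mA.
The root I_D = 2.5 mA gives V_GS = -1.77 V ≤ V_t, so take I_D = 1.07 mA.
Then V_GS = 2.97 V and V_DS = V_DD − I_D(R_D+R_S) = 13 − 1.07×3.77 = 8.97 V.
Saturation requires V_DS ≥ V_GS − V_t = 1.87 V; 8.97 ≥ 1.87 ✓.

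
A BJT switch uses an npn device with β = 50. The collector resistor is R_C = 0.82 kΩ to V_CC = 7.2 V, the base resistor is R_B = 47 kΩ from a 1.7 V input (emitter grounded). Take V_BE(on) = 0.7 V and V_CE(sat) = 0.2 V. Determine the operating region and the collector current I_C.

active; I_C ≈ 1.1 mA

Assume active. Base-emitter loop: I_B = (V_BB − V_BE)/R_B = (1.7 − 0.7)/47 = 0.0213 mA.
I_C = β·I_B = 50×0.0213 = 1.06 mA.
V_CE = V_CC − I_C·R_C = 7.2 − 1.06×0.82 = 6.33 V > V_CE(sat), so the active-region assumption holds.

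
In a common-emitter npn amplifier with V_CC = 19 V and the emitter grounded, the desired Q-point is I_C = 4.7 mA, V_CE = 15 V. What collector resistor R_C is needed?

R_C ≈ 0.85 kΩ

Collector loop: V_CC = I_C·R_C + V_CE.
R_C = (V_CC − V_CE)/I_C = (19 − 15)/4.7 = 0.851 kΩ.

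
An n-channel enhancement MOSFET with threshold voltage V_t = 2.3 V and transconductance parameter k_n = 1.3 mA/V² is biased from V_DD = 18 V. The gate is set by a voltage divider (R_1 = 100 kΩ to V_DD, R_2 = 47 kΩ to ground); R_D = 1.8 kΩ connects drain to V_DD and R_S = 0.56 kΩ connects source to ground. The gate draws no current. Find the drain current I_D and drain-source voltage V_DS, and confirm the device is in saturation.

V_G = V_DD·R_2/(R_1+R_2) = 18×47/147 = 5.76 V.
Assume saturation: I_D = (k_n/2)(V_GS − V_t)² with V_GS = V_G − I_D·R_S = 5.76 − 0.56·I_D.
Substituting gives 0.204·I_D² − 3.52·I_D + 7.76 = 0, with roots I_D = 2.6 or 14.6 mA.
The root I_D = 14.6 mA gives V_GS = -2.45 V ≤ V_t, so take I_D = 2.6 mA.
Then V_GS = 4.3 V and V_DS = V_DD − I_D(R_D+R_S) = 18 − 2.6×2.36 = 11.9 V.
Saturation requires V_DS ≥ V_GS − V_t = 2 V; 11.9 ≥ 2 ✓.

I_D ≈ 2.6 mA, V_DS ≈ 12 V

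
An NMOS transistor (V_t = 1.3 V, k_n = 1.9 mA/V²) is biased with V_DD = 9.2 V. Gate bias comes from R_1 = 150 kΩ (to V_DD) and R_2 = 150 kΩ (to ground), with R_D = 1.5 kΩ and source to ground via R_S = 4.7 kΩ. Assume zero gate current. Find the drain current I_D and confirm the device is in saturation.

I_D ≈ 0.54 mA

V_G = V_DD·R_2/(R_1+R_2) = 9.2×150/300 = 4.6 V.
Assume saturation: I_D = (k_n/2)(V_GS − V_t)² with V_GS = V_G − I_D·R_S = 4.6 − 4.7·I_D.
Substituting gives 21·I_D² − 30.5·I_D + 10.3 = 0, with roots I_D = 0.541 or 0.91 mA.
The root I_D = 0.91 mA gives V_GS = 0.321 V ≤ V_t, so take I_D = 0.541 mA.
Then V_GS = 2.05 V and V_DS = V_DD − I_D(R_D+R_S) = 9.2 − 0.541×6.2 = 5.84 V.
Saturation requires V_DS ≥ V_GS − V_t = 0.755 V; 5.84 ≥ 0.755 ✓.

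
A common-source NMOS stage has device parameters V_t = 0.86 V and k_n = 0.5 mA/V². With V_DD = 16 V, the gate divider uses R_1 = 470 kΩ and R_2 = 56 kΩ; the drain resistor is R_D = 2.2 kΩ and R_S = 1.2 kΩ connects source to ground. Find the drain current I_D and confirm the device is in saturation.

I_D ≈ 0.12 mA

V_G = V_DD·R_2/(R_1+R_2) = 16×56/526 = 1.7 V.
Assume saturation: I_D = (k_n/2)(V_GS − V_t)² with V_GS = V_G − I_D·R_S = 1.7 − 1.2·I_D.
Substituting gives 0.36·I_D² − 1.51·I_D + 0.178 = 0, with roots I_D = 0.122 or 4.06 mA.
The root I_D = 4.06 mA gives V_GS = -3.17 V ≤ V_t, so take I_D = 0.122 mA.
Then V_GS = 1.56 V and V_DS = V_DD − I_D(R_D+R_S) = 16 − 0.122×3.4 = 15.6 V.
Saturation requires V_DS ≥ V_GS − V_t = 0.697 V; 15.6 ≥ 0.697 ✓.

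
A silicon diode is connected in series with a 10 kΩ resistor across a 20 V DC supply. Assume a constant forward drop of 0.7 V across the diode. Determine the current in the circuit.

I ≈ 1.9 mA

KVL around the loop: 20 = V_D + I·R = 0.7 + I × 10 kΩ.
So I = (20 − 0.7) / 10 kΩ = 19.3 / 10 = 1.93 mA.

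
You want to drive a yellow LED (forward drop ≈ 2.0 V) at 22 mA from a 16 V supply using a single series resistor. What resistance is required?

The resistor drops V_S − V_D = 16 − 2.0 = 14 V at 22 mA.
R = 14 V / 22 mA = 0.636 kΩ.

R ≈ 0.64 kΩ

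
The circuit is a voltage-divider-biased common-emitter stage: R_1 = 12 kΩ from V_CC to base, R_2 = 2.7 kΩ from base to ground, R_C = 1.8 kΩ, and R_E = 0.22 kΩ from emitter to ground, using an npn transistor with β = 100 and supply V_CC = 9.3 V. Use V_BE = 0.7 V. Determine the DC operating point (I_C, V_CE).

I_C ≈ 4.1 mA, V_CE ≈ 0.95 V

Thevenize the base divider: V_Th = V_CC·R_2/(R_1+R_2) = 9.3×2.7/14.7 = 1.71 V, R_Th = R_1‖R_2 = 2.2 kΩ.
Base-emitter loop: V_Th = I_B·R_Th + V_BE + (β+1)I_B·R_E, so I_B = (1.71 − 0.7) / (2.2 + 101×0.22) = 0.0413 mA.
I_C = β·I_B = 100×0.0413 = 4.13 mA, and I_E = (β+1)I_B = 4.17 mA.
V_CE = V_CC − I_C·R_C − I_E·R_E = 9.3 − 4.13×1.8 − 4.17×0.22 = 0.953 V.
V_CE = 0.953 V > 0.2 V confirms active-region operation.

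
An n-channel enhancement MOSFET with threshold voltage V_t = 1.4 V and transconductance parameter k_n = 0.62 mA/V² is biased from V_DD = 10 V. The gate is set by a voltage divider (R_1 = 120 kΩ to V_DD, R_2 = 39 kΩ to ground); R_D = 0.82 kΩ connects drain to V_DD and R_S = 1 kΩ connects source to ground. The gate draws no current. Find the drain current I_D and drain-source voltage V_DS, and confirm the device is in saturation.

I_D ≈ 0.22 mA, V_DS ≈ 9.6 V

V_G = V_DD·R_2/(R_1+R_2) = 10×39/159 = 2.45 V.
Assume saturation: I_D = (k_n/2)(V_GS − V_t)² with V_GS = V_G − I_D·R_S = 2.45 − 1·I_D.
Substituting gives 0.31·I_D² − 1.65·I_D + 0.344 = 0, with roots I_D = 0.217 or 5.11 mA.
The root I_D = 5.11 mA gives V_GS = -2.66 V ≤ V_t, so take I_D = 0.217 mA.
Then V_GS = 2.24 V and V_DS = V_DD − I_D(R_D+R_S) = 10 − 0.217×1.82 = 9.61 V.
Saturation requires V_DS ≥ V_GS − V_t = 0.836 V; 9.61 ≥ 0.836 ✓.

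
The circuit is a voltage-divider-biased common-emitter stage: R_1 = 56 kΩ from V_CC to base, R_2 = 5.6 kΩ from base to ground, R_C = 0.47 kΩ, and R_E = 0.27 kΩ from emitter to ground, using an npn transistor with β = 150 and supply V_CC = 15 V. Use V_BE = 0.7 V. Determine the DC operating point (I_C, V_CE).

Thevenize the base divider: V_Th = V_CC·R_2/(R_1+R_2) = 15×5.6/61.6 = 1.36 V, R_Th = R_1‖R_2 = 5.09 kΩ.
Base-emitter loop: V_Th = I_B·R_Th + V_BE + (β+1)I_B·R_E, so I_B = (1.36 − 0.7) / (5.09 + 151×0.27) = 0.0145 mA.
I_C = β·I_B = 150×0.0145 = 2.17 mA, and I_E = (β+1)I_B = 2.19 mA.
V_CE = V_CC − I_C·R_C − I_E·R_E = 15 − 2.17×0.47 − 2.19×0.27 = 13.4 V.
V_CE = 13.4 V > 0.2 V confirms active-region operation.

I_C ≈ 2.2 mA, V_CE ≈ 13 V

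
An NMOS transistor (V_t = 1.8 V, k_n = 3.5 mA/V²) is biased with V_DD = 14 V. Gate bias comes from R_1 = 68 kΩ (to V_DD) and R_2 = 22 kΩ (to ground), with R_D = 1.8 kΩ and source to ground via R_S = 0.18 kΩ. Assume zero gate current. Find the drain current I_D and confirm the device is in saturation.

V_G = V_DD·R_2/(R_1+R_2) = 14×22/90 = 3.42 V.
Assume saturation: I_D = (k_n/2)(V_GS − V_t)² with V_GS = V_G − I_D·R_S = 3.42 − 0.18·I_D.
Substituting gives 0.0567·I_D² − 2.02·I_D + 4.61 = 0, with roots I_D = 2.45 or 33.2 mA.
The root I_D = 33.2 mA gives V_GS = -2.56 V ≤ V_t, so take I_D = 2.45 mA.
Then V_GS = 2.98 V and V_DS = V_DD − I_D(R_D+R_S) = 14 − 2.45×1.98 = 9.16 V.
Saturation requires V_DS ≥ V_GS − V_t = 1.18 V; 9.16 ≥ 1.18 ✓.

I_D ≈ 2.4 mA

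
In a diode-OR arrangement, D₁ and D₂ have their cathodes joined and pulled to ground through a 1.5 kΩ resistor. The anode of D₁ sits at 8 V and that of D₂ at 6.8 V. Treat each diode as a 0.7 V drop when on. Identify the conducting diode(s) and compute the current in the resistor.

Assume both conduct. Then node N would need to be at both 8−0.7 = 7.3 V and 6.8−0.7 = 6.1 V, which is impossible.
Assume only D₁ conducts: V_N = 8 − 0.7 = 7.3 V, so I_R = 7.3/1.5 = 4.87 mA.
Check D₂: its anode-to-cathode voltage is 6.8 − 7.3 = -0.5 V < 0.7 V, so it is off. The assumption is consistent.

Only D₁ conducts; I_R ≈ 4.9 mA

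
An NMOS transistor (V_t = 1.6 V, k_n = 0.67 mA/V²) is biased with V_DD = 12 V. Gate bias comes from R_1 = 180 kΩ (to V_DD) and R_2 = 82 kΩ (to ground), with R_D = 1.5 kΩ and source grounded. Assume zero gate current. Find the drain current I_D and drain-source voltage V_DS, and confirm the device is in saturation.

I_D ≈ 1.6 mA, V_DS ≈ 9.7 V

V_G = V_DD·R_2/(R_1+R_2) = 12×82/262 = 3.76 V. With the source grounded, V_GS = V_G = 3.76 V.
Assume saturation: I_D = (k_n/2)(V_GS − V_t)² = (0.67/2)×(3.76 − 1.6)² = 0.335×2.16² = 1.56 mA.
V_DS = V_DD − I_D·R_D = 12 − 1.56×1.5 = 9.66 V.
Saturation requires V_DS ≥ V_GS − V_t = 2.16 V; 9.66 ≥ 2.16 ✓.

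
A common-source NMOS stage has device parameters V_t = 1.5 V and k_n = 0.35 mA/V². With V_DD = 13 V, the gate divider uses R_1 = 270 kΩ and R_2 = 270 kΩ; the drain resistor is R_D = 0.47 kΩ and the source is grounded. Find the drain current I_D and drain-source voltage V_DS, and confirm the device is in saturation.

I_D ≈ 4.4 mA, V_DS ≈ 11 V

V_G = V_DD·R_2/(R_1+R_2) = 13×270/540 = 6.5 V. With the source grounded, V_GS = V_G = 6.5 V.
Assume saturation: I_D = (k_n/2)(V_GS − V_t)² = (0.35/2)×(6.5 − 1.5)² = 0.175×5² = 4.38 mA.
V_DS = V_DD − I_D·R_D = 13 − 4.38×0.47 = 10.9 V.
Saturation requires V_DS ≥ V_GS − V_t = 5 V; 10.9 ≥ 5 ✓.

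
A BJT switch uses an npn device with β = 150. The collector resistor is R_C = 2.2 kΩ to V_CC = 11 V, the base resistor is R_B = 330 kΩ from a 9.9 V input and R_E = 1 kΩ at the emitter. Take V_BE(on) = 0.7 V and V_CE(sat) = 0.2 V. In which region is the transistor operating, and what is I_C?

active; I_C ≈ 2.9 mA

Assume active. Base-emitter loop: I_B = (V_BB − V_BE)/(R_B + (β+1)R_E) = (9.9 − 0.7)/(330 + 151×1) = 0.0191 mA.
I_C = β·I_B = 150×0.0191 = 2.87 mA.
V_CE = V_CC − I_C·R_C − I_E·R_E = 11 − 2.87×2.2 − 2.89×1 = 1.8 V > V_CE(sat), so the active-region assumption holds.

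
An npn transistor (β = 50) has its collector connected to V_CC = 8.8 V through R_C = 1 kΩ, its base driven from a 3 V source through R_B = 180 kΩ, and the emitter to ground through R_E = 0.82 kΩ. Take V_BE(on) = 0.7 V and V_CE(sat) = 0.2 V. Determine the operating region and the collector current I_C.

Assume active. Base-emitter loop: I_B = (V_BB − V_BE)/(R_B + (β+1)R_E) = (3 − 0.7)/(180 + 51×0.82) = 0.0104 mA.
I_C = β·I_B = 50×0.0104 = 0.518 mA.
V_CE = V_CC − I_C·R_C − I_E·R_E = 8.8 − 0.518×1 − 0.529×0.82 = 7.85 V > V_CE(sat), so the active-region assumption holds.

active; I_C ≈ 0.52 mA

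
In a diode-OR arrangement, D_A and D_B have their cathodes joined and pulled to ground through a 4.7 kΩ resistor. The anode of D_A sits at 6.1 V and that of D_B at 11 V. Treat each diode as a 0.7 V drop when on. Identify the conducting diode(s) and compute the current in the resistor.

Only D_B conducts; I_R ≈ 2.2 mA

Assume both conduct. Then node N would need to be at both 6.1−0.7 = 5.4 V and 11−0.7 = 10.3 V, which is impossible.
Assume only D_B conducts: V_N = 11 − 0.7 = 10.3 V, so I_R = 10.3/4.7 = 2.19 mA.
Check D_A: its anode-to-cathode voltage is 6.1 − 10.3 = -4.2 V < 0.7 V, so it is off. The assumption is consistent.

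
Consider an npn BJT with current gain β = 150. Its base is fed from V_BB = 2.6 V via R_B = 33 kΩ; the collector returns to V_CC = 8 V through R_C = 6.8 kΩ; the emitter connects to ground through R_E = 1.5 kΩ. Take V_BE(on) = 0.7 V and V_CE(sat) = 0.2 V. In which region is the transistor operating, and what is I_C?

saturation; I_C ≈ 0.94 mA

Assume active: I_B = (2.6 − 0.7)/(33 + 151×1.5) = 0.00732 mA, I_C = β·I_B = 1.1 mA.
Then V_CE = 8 − 1.1×6.8 − 1.11×1.5 = -1.13 V < 0.2 V — the active assumption fails.
Re-solve with V_CE = 0.2 V. KCL at the emitter: V_E/R_E = (V_BB−0.7−V_E)/R_B + (V_CC−0.2−V_E)/R_C, giving V_E = 1.43 V.
I_C = (V_CC − 0.2 − V_E)/R_C = (7.8 − 1.43)/6.8 = 0.937 mA.
Check: I_B = (1.9 − 1.43)/33 = 0.0143 mA, and β·I_B = 2.15 mA > I_C, confirming saturation.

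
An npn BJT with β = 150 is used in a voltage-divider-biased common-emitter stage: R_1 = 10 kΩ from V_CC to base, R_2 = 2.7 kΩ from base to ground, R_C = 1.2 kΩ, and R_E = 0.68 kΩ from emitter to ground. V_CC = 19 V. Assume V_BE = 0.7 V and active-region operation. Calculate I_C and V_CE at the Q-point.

I_C ≈ 4.8 mA, V_CE ≈ 10 V

Thevenize the base divider: V_Th = V_CC·R_2/(R_1+R_2) = 19×2.7/12.7 = 4.04 V, R_Th = R_1‖R_2 = 2.13 kΩ.
Base-emitter loop: V_Th = I_B·R_Th + V_BE + (β+1)I_B·R_E, so I_B = (4.04 − 0.7) / (2.13 + 151×0.68) = 0.0319 mA.
I_C = β·I_B = 150×0.0319 = 4.78 mA, and I_E = (β+1)I_B = 4.81 mA.
V_CE = V_CC − I_C·R_C − I_E·R_E = 19 − 4.78×1.2 − 4.81×0.68 = 9.99 V.
V_CE = 9.99 V > 0.2 V confirms active-region operation.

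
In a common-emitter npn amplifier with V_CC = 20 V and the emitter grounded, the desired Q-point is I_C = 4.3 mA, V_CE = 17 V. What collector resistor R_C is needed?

R_C ≈ 0.7 kΩ

Collector loop: V_CC = I_C·R_C + V_CE.
R_C = (V_CC − V_CE)/I_C = (20 − 17)/4.3 = 0.698 kΩ.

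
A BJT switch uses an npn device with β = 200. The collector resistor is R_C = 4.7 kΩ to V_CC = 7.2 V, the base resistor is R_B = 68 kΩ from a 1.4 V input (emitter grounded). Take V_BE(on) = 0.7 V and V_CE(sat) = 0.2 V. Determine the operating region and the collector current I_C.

Assume active: I_B = (1.4 − 0.7)/68 = 0.0103 mA, giving I_C = β·I_B = 2.06 mA.
But then V_CE = 7.2 − 2.06×4.7 = -2.48 V < V_CE(sat) = 0.2 V — impossible in the active region.
So the transistor is saturated. With V_CE = 0.2 V, I_C = (V_CC − 0.2)/R_C = 7/4.7 = 1.49 mA.
Check: β·I_B = 2.06 mA > I_C = 1.49 mA, confirming saturation.

saturation; I_C ≈ 1.5 mA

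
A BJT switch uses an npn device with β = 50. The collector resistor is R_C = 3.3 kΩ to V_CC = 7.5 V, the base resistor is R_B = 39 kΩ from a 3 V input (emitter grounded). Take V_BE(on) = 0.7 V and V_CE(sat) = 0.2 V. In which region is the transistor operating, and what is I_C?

Assume active: I_B = (3 − 0.7)/39 = 0.059 mA, giving I_C = β·I_B = 2.95 mA.
But then V_CE = 7.5 − 2.95×3.3 = -2.23 V < V_CE(sat) = 0.2 V — impossible in the active region.
So the transistor is saturated. With V_CE = 0.2 V, I_C = (V_CC − 0.2)/R_C = 7.3/3.3 = 2.21 mA.
Check: β·I_B = 2.95 mA > I_C = 2.21 mA, confirming saturation.

saturation; I_C ≈ 2.2 mA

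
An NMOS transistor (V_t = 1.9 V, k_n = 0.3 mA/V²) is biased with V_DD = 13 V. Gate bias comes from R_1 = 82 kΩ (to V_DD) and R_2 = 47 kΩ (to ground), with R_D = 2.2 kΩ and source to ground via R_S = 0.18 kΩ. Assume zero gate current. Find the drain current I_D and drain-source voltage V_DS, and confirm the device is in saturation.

I_D ≈ 1.1 mA, V_DS ≈ 10 V

V_G = V_DD·R_2/(R_1+R_2) = 13×47/129 = 4.74 V.
Assume saturation: I_D = (k_n/2)(V_GS − V_t)² with V_GS = V_G − I_D·R_S = 4.74 − 0.18·I_D.
Substituting gives 0.00486·I_D² − 1.15·I_D + 1.21 = 0, with roots I_D = 1.05 or 236 mA.
The root I_D = 236 mA gives V_GS = -37.8 V ≤ V_t, so take I_D = 1.05 mA.
Then V_GS = 4.55 V and V_DS = V_DD − I_D(R_D+R_S) = 13 − 1.05×2.38 = 10.5 V.
Saturation requires V_DS ≥ V_GS − V_t = 2.65 V; 10.5 ≥ 2.65 ✓.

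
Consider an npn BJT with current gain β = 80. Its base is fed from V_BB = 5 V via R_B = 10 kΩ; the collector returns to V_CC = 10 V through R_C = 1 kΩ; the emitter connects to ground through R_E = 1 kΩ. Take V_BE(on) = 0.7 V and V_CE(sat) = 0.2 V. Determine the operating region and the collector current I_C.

active; I_C ≈ 3.8 mA

Assume active. Base-emitter loop: I_B = (V_BB − V_BE)/(R_B + (β+1)R_E) = (5 − 0.7)/(10 + 81×1) = 0.0473 mA.
I_C = β·I_B = 80×0.0473 = 3.78 mA.
V_CE = V_CC − I_C·R_C − I_E·R_E = 10 − 3.78×1 − 3.83×1 = 2.39 V > V_CE(sat), so the active-region assumption holds.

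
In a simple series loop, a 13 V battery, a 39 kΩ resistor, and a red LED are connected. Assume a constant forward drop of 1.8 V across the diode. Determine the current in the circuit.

I ≈ 0.29 mA

KVL around the loop: 13 = V_D + I·R = 1.8 + I × 39 kΩ.
So I = (13 − 1.8) / 39 kΩ = 11.2 / 39 = 0.287 mA.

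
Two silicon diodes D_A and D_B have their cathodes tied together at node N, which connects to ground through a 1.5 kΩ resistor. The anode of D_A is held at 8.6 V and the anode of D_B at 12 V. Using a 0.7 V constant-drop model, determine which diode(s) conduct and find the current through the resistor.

Only D_B conducts; I_R ≈ 7.5 mA

Assume both conduct. Then node N would need to be at both 8.6−0.7 = 7.9 V and 12−0.7 = 11.3 V, which is impossible.
Assume only D_B conducts: V_N = 12 − 0.7 = 11.3 V, so I_R = 11.3/1.5 = 7.53 mA.
Check D_A: its anode-to-cathode voltage is 8.6 − 11.3 = -2.7 V < 0.7 V, so it is off. The assumption is consistent.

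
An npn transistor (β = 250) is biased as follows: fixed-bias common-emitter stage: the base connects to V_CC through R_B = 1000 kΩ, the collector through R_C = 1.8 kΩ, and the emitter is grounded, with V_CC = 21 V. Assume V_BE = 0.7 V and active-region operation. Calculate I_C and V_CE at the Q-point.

I_C ≈ 5.1 mA, V_CE ≈ 12 V

Base loop: V_CC = I_B·R_B + V_BE, so I_B = (21 − 0.7)/1000 kΩ = 0.0203 mA.
In the active region I_C = β·I_B = 250 × 0.0203 = 5.08 mA.
Collector loop: V_CE = V_CC − I_C·R_C = 21 − 5.08×1.8 = 11.9 V.
Since V_CE = 11.9 V > V_CE(sat) ≈ 0.2 V, the transistor is in the active region as assumed.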